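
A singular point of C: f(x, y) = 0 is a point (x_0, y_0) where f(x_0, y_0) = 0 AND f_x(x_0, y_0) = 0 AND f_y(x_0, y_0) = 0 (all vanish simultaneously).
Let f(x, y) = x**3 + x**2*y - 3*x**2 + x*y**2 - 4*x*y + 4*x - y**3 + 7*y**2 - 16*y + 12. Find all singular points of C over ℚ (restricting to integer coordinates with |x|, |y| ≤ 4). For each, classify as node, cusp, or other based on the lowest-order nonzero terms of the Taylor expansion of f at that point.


Singular points: {(0, 2)}; classification: node.

Compute partial derivatives:
  f_x = 3*x**2 + 2*x*y - 6*x + y**2 - 4*y + 4.
  f_y = x**2 + 2*x*y - 4*x - 3*y**2 + 14*y - 16.
Scan x_0 ∈ {−4, ..., 4}. For each x_0, f_y(x_0, y) is a polynomial in y; find its integer roots y ∈ {−4, ..., 4}, then test f_x and f at those candidates.
  x = -4: f_y(-4, y) = -3*y**2 + 6*y + 16; no integer root y with |y| ≤ 4.
  x = -3: f_y(-3, y) = -3*y**2 + 8*y + 5; no integer root y with |y| ≤ 4.
  x = -2: f_y(-2, y) = -3*y**2 + 10*y - 4; no integer root y with |y| ≤ 4.
  x = -1: f_y(-1, y) = -3*y**2 + 12*y - 11; no integer root y with |y| ≤ 4.
  x = 0: f_y(0, y) = -3*y**2 + 14*y - 16; vanishes at y ∈ {2}. (0, 2): f_x = 0, f = 0 — SINGULAR.
  x = 1: f_y(1, y) = -3*y**2 + 16*y - 19; no integer root y with |y| ≤ 4.
  x = 2: f_y(2, y) = -3*y**2 + 18*y - 20; no integer root y with |y| ≤ 4.
  x = 3: f_y(3, y) = -3*y**2 + 20*y - 19; no integer root y with |y| ≤ 4.
  x = 4: f_y(4, y) = -3*y**2 + 22*y - 16; no integer root y with |y| ≤ 4.
Only singular point on the grid: (0, 2).
Classify: substitute x = 0 + u, y = 2 + v and expand: f = u**3 + u**2*v - u**2 + u*v**2 - v**3 + v**2.
No constant or linear terms (consistent with a singular point). Quadratic part: -u**2 + v**2. Cubic part: u**3 + u**2*v + u*v**2 - v**3.
The quadratic part v**2 - u**2 = (v − u)(v + u) splits into two distinct linear factors, so there are two distinct tangent lines y − 2 = ±(x − 0) — this is a node (ordinary double point).
Classification: node.


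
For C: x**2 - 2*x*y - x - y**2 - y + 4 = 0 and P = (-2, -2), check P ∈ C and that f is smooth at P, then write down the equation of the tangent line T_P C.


Tangent line at P: -x + 7*y + 12 = 0.

Step 1: f(-2, -2) = 0, so P lies on C.
Step 2: partial derivatives
  f_x(x, y) = 2*x - 2*y - 1, f_y(x, y) = -2*x - 2*y - 1.
  f_x(P) = -1, f_y(P) = 7 (gradient nonzero, so P is smooth).
Step 3: tangent line at P: -1·(x − -2) + 7·(y − -2) = 0.
Expanding: -x + 7*y + 12 = 0.


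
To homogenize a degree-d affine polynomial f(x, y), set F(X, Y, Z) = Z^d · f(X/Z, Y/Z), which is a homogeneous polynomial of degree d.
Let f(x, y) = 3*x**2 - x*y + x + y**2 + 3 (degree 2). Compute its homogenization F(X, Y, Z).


F(X, Y, Z) = 3*X**2 - X*Y + X*Z + Y**2 + 3*Z**2

deg(f) = 2.
Substitute x = X/Z, y = Y/Z into f, then multiply by Z^2.
  monomial 3·x^2·y^0 ↦ 3·X^2·Y^0·Z^0.
  monomial -1·x^1·y^1 ↦ -1·X^1·Y^1·Z^0.
  monomial 1·x^1·y^0 ↦ 1·X^1·Y^0·Z^1.
  monomial 1·x^0·y^2 ↦ 1·X^0·Y^2·Z^0.
  monomial 3·x^0·y^0 ↦ 3·X^0·Y^0·Z^2.
Collecting: F(X, Y, Z) = 3*X**2 - X*Y + X*Z + Y**2 + 3*Z**2.


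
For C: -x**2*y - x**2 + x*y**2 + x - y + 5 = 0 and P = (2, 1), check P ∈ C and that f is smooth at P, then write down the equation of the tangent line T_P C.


Tangent line at P: -6*x - y + 13 = 0.

Step 1: f(2, 1) = 0, so P lies on C.
Step 2: partial derivatives
  f_x(x, y) = -2*x*y - 2*x + y**2 + 1, f_y(x, y) = -x**2 + 2*x*y - 1.
  f_x(P) = -6, f_y(P) = -1 (gradient nonzero, so P is smooth).
Step 3: tangent line at P: -6·(x − 2) + -1·(y − 1) = 0.
Expanding: -6*x - y + 13 = 0.


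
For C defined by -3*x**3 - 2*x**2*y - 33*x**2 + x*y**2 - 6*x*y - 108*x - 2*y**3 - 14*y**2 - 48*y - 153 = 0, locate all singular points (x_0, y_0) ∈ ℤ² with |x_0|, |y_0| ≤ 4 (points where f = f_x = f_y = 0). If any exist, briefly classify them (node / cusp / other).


Singular points: {(-3, -3)}; classification: cusp.

Compute partial derivatives:
  f_x = -9*x**2 - 4*x*y - 66*x + y**2 - 6*y - 108.
  f_y = -2*x**2 + 2*x*y - 6*x - 6*y**2 - 28*y - 48.
Scan x_0 ∈ {−4, ..., 4}. For each x_0, f_y(x_0, y) is a polynomial in y; find its integer roots y ∈ {−4, ..., 4}, then test f_x and f at those candidates.
  x = -4: f_y(-4, y) = -6*y**2 - 36*y - 56; no integer root y with |y| ≤ 4.
  x = -3: f_y(-3, y) = -6*y**2 - 34*y - 48; vanishes at y ∈ {-3}. (-3, -3): f_x = 0, f = 0 — SINGULAR.
  x = -2: f_y(-2, y) = -6*y**2 - 32*y - 44; no integer root y with |y| ≤ 4.
  x = -1: f_y(-1, y) = -6*y**2 - 30*y - 44; no integer root y with |y| ≤ 4.
  x = 0: f_y(0, y) = -6*y**2 - 28*y - 48; no integer root y with |y| ≤ 4.
  x = 1: f_y(1, y) = -6*y**2 - 26*y - 56; no integer root y with |y| ≤ 4.
  x = 2: f_y(2, y) = -6*y**2 - 24*y - 68; no integer root y with |y| ≤ 4.
  x = 3: f_y(3, y) = -6*y**2 - 22*y - 84; no integer root y with |y| ≤ 4.
  x = 4: f_y(4, y) = -6*y**2 - 20*y - 104; no integer root y with |y| ≤ 4.
Only singular point on the grid: (-3, -3).
Classify: substitute x = -3 + u, y = -3 + v and expand: f = -3*u**3 - 2*u**2*v + u*v**2 - 2*v**3 + v**2.
No constant or linear terms (consistent with a singular point). Quadratic part: v**2. Cubic part: -3*u**3 - 2*u**2*v + u*v**2 - 2*v**3.
The quadratic part v**2 is a perfect square, so there is a single (double) tangent line v = 0, i.e. y = -3. Restricting the cubic part to that line (v = 0) leaves -3*u**3 ≠ 0, so f is not divisible by v and the branch is v² ≈ 3*u**3 to lowest order — this is a cusp.
Classification: cusp.


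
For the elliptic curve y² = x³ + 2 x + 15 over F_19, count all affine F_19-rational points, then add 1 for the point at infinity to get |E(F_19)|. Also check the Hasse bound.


Affine points = {(4, 7), (4, 12), (5, 6), (5, 13), (7, 7), (7, 12), (8, 7), (8, 12), (10, 3), (10, 16), (11, 0), (12, 0), (15, 0), (16, 1), (16, 18)}; affine count = 15; |E(F_19)| = 16.

Discriminant check: Δ ∝ 4a³ + 27b² = 4·2³ + 27·15² = 4·8 + 27·225 ≡ 8 (mod 19). Nonzero ⇒ E is nonsingular.
For each x ∈ F_19, compute rhs = x³ + 2·x + 15 mod 19, then count y ∈ F_19 with y² ≡ rhs.
  x = 0: rhs = 15, matching y values: none (0 points).
  x = 1: rhs = 18, matching y values: none (0 points).
  x = 2: rhs = 8, matching y values: none (0 points).
  x = 3: rhs = 10, matching y values: none (0 points).
  x = 4: rhs = 11, matching y values: 7, 12 (2 points).
  x = 5: rhs = 17, matching y values: 6, 13 (2 points).
  x = 6: rhs = 15, matching y values: none (0 points).
  x = 7: rhs = 11, matching y values: 7, 12 (2 points).
  x = 8: rhs = 11, matching y values: 7, 12 (2 points).
  x = 9: rhs = 2, matching y values: none (0 points).
  x = 10: rhs = 9, matching y values: 3, 16 (2 points).
  x = 11: rhs = 0, matching y values: 0 (1 points).
  x = 12: rhs = 0, matching y values: 0 (1 points).
  x = 13: rhs = 15, matching y values: none (0 points).
  x = 14: rhs = 13, matching y values: none (0 points).
  x = 15: rhs = 0, matching y values: 0 (1 points).
  x = 16: rhs = 1, matching y values: 1, 18 (2 points).
  x = 17: rhs = 3, matching y values: none (0 points).
  x = 18: rhs = 12, matching y values: none (0 points).
Total affine count: 15.
Full point count |E(F_19)| = 15 + 1 = 16.
Hasse bound: |16 − (19+1)| = |-4| = 4 ≤ 2√19 ≈ 8.7178 ✓.


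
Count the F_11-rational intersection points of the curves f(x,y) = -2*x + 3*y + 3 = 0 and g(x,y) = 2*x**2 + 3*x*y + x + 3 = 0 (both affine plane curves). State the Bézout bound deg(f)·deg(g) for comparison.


Common zeros: {(3, 1)}; count = 1; Bézout bound = 2.

deg(f) = 1, deg(g) = 2, so Bézout bound = 2.
Scan x ∈ F_11. For each x, list the y ∈ F_11 with f(x, y) ≡ 0 and those with g(x, y) ≡ 0 (mod 11); the common zeros in that column are the intersection.
  x = 0: f ≡ 0 at y ∈ {10}; g ≡ 0 at y ∈ ∅; common: ∅.
  x = 1: f ≡ 0 at y ∈ {7}; g ≡ 0 at y ∈ {9}; common: ∅.
  x = 2: f ≡ 0 at y ∈ {4}; g ≡ 0 at y ∈ {7}; common: ∅.
  x = 3: f ≡ 0 at y ∈ {1}; g ≡ 0 at y ∈ {1}; common: {1}.
  x = 4: f ≡ 0 at y ∈ {9}; g ≡ 0 at y ∈ {5}; common: ∅.
  x = 5: f ≡ 0 at y ∈ {6}; g ≡ 0 at y ∈ {2}; common: ∅.
  x = 6: f ≡ 0 at y ∈ {3}; g ≡ 0 at y ∈ {1}; common: ∅.
  x = 7: f ≡ 0 at y ∈ {0}; g ≡ 0 at y ∈ {9}; common: ∅.
  x = 8: f ≡ 0 at y ∈ {8}; g ≡ 0 at y ∈ {2}; common: ∅.
  x = 9: f ≡ 0 at y ∈ {5}; g ≡ 0 at y ∈ {7}; common: ∅.
  x = 10: f ≡ 0 at y ∈ {2}; g ≡ 0 at y ∈ {5}; common: ∅.
Collecting: common zeros = {(3, 1)}, so the count is 1.
Comparison with the Bézout bound: 1 ≤ 2 = deg(f)·deg(g), as expected for curves with no common component (the affine F_11-count falls short of the bound because intersections may lie at infinity, over extension fields, or carry multiplicity).


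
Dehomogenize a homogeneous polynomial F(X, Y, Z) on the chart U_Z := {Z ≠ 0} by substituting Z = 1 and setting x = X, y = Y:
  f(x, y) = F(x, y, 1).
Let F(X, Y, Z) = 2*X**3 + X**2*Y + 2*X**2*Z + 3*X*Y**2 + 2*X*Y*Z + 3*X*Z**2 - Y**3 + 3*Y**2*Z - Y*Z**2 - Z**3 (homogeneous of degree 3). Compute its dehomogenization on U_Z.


f(x, y) = 2*x**3 + x**2*y + 2*x**2 + 3*x*y**2 + 2*x*y + 3*x - y**3 + 3*y**2 - y - 1

On U_Z we set Z = 1. Each monomial c·X^i·Y^j·Z^k in F becomes c·x^i·y^j·1^k = c·x^i·y^j.
Substituting Z = 1: F(X, Y, 1) = 2*x**3 + x**2*y + 2*x**2 + 3*x*y**2 + 2*x*y + 3*x - y**3 + 3*y**2 - y - 1.
Note: deg(f) ≤ deg(F) = 3; strict inequality happens when F is divisible by Z (lost terms).


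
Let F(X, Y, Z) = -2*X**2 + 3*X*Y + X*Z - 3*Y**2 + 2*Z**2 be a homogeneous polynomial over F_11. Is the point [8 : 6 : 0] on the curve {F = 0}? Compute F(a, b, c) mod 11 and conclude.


F(8,6,0) ≡ 7 (mod 11); P is NOT on the curve.

Evaluate F(8, 6, 0) term-by-term (mod 11).
  -2*X**2 ↦ -2·64·1·1 = -128
  3*X*Y ↦ 3·8·6·1 = 144
  X*Z ↦ 1·8·1·0 = 0
  -3*Y**2 ↦ -3·1·36·1 = -108
  2*Z**2 ↦ 2·1·1·0 = 0
Sum: F(8, 6, 0) = (-128) + (144) + (0) + (-108) + (0) = -92.
Reducing mod 11: -92 ≡ 7 (mod 11).
Since F(a, b, c) ≡ 7 ≠ 0 (mod 11), P does NOT lie on the curve.


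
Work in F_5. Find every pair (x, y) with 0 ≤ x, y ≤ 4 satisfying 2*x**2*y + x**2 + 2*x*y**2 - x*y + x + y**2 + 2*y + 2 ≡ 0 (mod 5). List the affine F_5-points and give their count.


Affine F_5-points: {(0, 1), (0, 2), (1, 1), (1, 3), (2, 4)}; count = 5.

For each of the 25 pairs (x, y) ∈ F_5², evaluate f(x, y) mod 5. Record the zeros.
  x = 0: [0↦2, 1↦0, 2↦0, 3↦2, 4↦1]  zeros at y ∈ {1, 2}
  x = 1: [0↦4, 1↦0, 2↦2, 3↦0, 4↦4]  zeros at y ∈ {1, 3}
  x = 2: [0↦3, 1↦1, 2↦4, 3↦2, 4↦0]  zeros at y ∈ {4}
  x = 3: [0↦4, 1↦3, 2↦1, 3↦3, 4↦4]  zeros at y ∈ ∅
  x = 4: [0↦2, 1↦1, 2↦3, 3↦3, 4↦1]  zeros at y ∈ ∅
Collecting zeros: affine points = {(0, 1), (0, 2), (1, 1), (1, 3), (2, 4)}.
Total count |C(F_5)_aff| = 5.


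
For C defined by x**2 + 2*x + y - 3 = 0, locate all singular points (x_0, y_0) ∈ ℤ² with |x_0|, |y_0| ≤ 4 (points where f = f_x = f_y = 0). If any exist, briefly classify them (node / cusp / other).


No singular points in the scanned grid; C is smooth there.

Compute partial derivatives:
  f_x = 2*x + 2.
  f_y = 1.
f_y = 1 is a nonzero constant, so f_y never vanishes: no point (x, y) can satisfy f = f_x = f_y = 0. In particular no (x, y) ∈ {−4, ..., 4}² is singular; the curve is smooth.


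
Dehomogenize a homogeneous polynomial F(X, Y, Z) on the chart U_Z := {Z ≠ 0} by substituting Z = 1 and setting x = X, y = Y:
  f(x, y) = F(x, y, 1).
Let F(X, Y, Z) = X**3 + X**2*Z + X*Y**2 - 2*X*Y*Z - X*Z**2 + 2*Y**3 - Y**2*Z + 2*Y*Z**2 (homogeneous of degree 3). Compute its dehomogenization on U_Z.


f(x, y) = x**3 + x**2 + x*y**2 - 2*x*y - x + 2*y**3 - y**2 + 2*y

On U_Z we set Z = 1. Each monomial c·X^i·Y^j·Z^k in F becomes c·x^i·y^j·1^k = c·x^i·y^j.
Substituting Z = 1: F(X, Y, 1) = x**3 + x**2 + x*y**2 - 2*x*y - x + 2*y**3 - y**2 + 2*y.
Note: deg(f) ≤ deg(F) = 3; strict inequality happens when F is divisible by Z (lost terms).


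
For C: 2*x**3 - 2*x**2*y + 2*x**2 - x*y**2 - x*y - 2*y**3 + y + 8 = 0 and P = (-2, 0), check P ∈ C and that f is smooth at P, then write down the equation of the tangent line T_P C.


Tangent line at P: 16*x - 5*y + 32 = 0.

Step 1: f(-2, 0) = 0, so P lies on C.
Step 2: partial derivatives
  f_x(x, y) = 6*x**2 - 4*x*y + 4*x - y**2 - y, f_y(x, y) = -2*x**2 - 2*x*y - x - 6*y**2 + 1.
  f_x(P) = 16, f_y(P) = -5 (gradient nonzero, so P is smooth).
Step 3: tangent line at P: 16·(x − -2) + -5·(y − 0) = 0.
Expanding: 16*x - 5*y + 32 = 0.


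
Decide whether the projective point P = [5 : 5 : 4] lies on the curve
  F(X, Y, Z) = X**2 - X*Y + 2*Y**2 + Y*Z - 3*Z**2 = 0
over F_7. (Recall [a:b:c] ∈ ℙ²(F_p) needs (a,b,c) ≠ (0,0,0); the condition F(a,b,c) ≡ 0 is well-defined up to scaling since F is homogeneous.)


F(5,5,4) ≡ 1 (mod 7); P is NOT on the curve.

Evaluate F(5, 5, 4) term-by-term (mod 7).
  X**2 ↦ 1·25·1·1 = 25
  -X*Y ↦ -1·5·5·1 = -25
  2*Y**2 ↦ 2·1·25·1 = 50
  Y*Z ↦ 1·1·5·4 = 20
  -3*Z**2 ↦ -3·1·1·16 = -48
Sum: F(5, 5, 4) = (25) + (-25) + (50) + (20) + (-48) = 22.
Reducing mod 7: 22 ≡ 1 (mod 7).
Since F(a, b, c) ≡ 1 ≠ 0 (mod 7), P does NOT lie on the curve.


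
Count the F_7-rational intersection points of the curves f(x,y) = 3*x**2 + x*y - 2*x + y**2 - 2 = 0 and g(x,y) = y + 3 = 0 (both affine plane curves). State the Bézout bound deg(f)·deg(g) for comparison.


Common zeros: {(0, 4), (4, 4)}; count = 2; Bézout bound = 2.

deg(f) = 2, deg(g) = 1, so Bézout bound = 2.
Scan x ∈ F_7. For each x, list the y ∈ F_7 with f(x, y) ≡ 0 and those with g(x, y) ≡ 0 (mod 7); the common zeros in that column are the intersection.
  x = 0: f ≡ 0 at y ∈ {3, 4}; g ≡ 0 at y ∈ {4}; common: {4}.
  x = 1: f ≡ 0 at y ∈ ∅; g ≡ 0 at y ∈ {4}; common: ∅.
  x = 2: f ≡ 0 at y ∈ {2, 3}; g ≡ 0 at y ∈ {4}; common: ∅.
  x = 3: f ≡ 0 at y ∈ ∅; g ≡ 0 at y ∈ {4}; common: ∅.
  x = 4: f ≡ 0 at y ∈ {4, 6}; g ≡ 0 at y ∈ {4}; common: {4}.
  x = 5: f ≡ 0 at y ∈ {0, 2}; g ≡ 0 at y ∈ {4}; common: ∅.
  x = 6: f ≡ 0 at y ∈ ∅; g ≡ 0 at y ∈ {4}; common: ∅.
Collecting: common zeros = {(0, 4), (4, 4)}, so the count is 2.
Comparison with the Bézout bound: 2 ≤ 2 = deg(f)·deg(g), as expected for curves with no common component (the bound is attained).


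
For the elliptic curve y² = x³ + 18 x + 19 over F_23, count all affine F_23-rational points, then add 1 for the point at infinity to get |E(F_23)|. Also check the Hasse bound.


Affine points = {(3, 10), (3, 13), (5, 2), (5, 21), (8, 10), (8, 13), (9, 6), (9, 17), (10, 7), (10, 16), (12, 10), (12, 13), (13, 9), (13, 14), (14, 5), (14, 18), (22, 0)}; affine count = 17; |E(F_23)| = 18.

Discriminant check: Δ ∝ 4a³ + 27b² = 4·18³ + 27·19² = 4·5832 + 27·361 ≡ 1 (mod 23). Nonzero ⇒ E is nonsingular.
For each x ∈ F_23, compute rhs = x³ + 18·x + 19 mod 23, then count y ∈ F_23 with y² ≡ rhs.
  x = 0: rhs = 19, matching y values: none (0 points).
  x = 1: rhs = 15, matching y values: none (0 points).
  x = 2: rhs = 17, matching y values: none (0 points).
  x = 3: rhs = 8, matching y values: 10, 13 (2 points).
  x = 4: rhs = 17, matching y values: none (0 points).
  x = 5: rhs = 4, matching y values: 2, 21 (2 points).
  x = 6: rhs = 21, matching y values: none (0 points).
  x = 7: rhs = 5, matching y values: none (0 points).
  x = 8: rhs = 8, matching y values: 10, 13 (2 points).
  x = 9: rhs = 13, matching y values: 6, 17 (2 points).
  x = 10: rhs = 3, matching y values: 7, 16 (2 points).
  x = 11: rhs = 7, matching y values: none (0 points).
  x = 12: rhs = 8, matching y values: 10, 13 (2 points).
  x = 13: rhs = 12, matching y values: 9, 14 (2 points).
  x = 14: rhs = 2, matching y values: 5, 18 (2 points).
  x = 15: rhs = 7, matching y values: none (0 points).
  x = 16: rhs = 10, matching y values: none (0 points).
  x = 17: rhs = 17, matching y values: none (0 points).
  x = 18: rhs = 11, matching y values: none (0 points).
  x = 19: rhs = 21, matching y values: none (0 points).
  x = 20: rhs = 7, matching y values: none (0 points).
  x = 21: rhs = 21, matching y values: none (0 points).
  x = 22: rhs = 0, matching y values: 0 (1 points).
Total affine count: 17.
Full point count |E(F_23)| = 17 + 1 = 18.
Hasse bound: |18 − (23+1)| = |-6| = 6 ≤ 2√23 ≈ 9.5917 ✓.


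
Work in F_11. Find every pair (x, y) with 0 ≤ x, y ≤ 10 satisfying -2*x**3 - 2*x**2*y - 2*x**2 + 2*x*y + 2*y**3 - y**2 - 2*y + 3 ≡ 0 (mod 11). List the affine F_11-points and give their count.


Affine F_11-points: {(0, 2), (2, 8), (3, 3), (5, 0), (7, 0), (9, 0), (9, 7), (9, 10), (10, 5), (10, 6)}; count = 10.

For each of the 121 pairs (x, y) ∈ F_11², evaluate f(x, y) mod 11. Record the zeros.
  x = 0: [0↦3, 1↦2, 2↦0, 3↦9, 4↦8, 5↦9, 6↦2, 7↦10, 8↦1, 9↦9, 10↦2]  zeros at y ∈ {2}
  x = 1: [0↦10, 1↦9, 2↦7, 3↦5, 4↦4, 5↦5, 6↦9, 7↦6, 8↦8, 9↦5, 10↦9]  zeros at y ∈ ∅
  x = 2: [0↦1, 1↦7, 2↦1, 3↦6, 4↦1, 5↦9, 6↦9, 7↦2, 8↦0, 9↦4, 10↦4]  zeros at y ∈ {8}
  x = 3: [0↦8, 1↦6, 2↦3, 3↦0, 4↦9, 5↦9, 6↦1, 7↦8, 8↦9, 9↦5, 10↦8]  zeros at y ∈ {3}
  x = 4: [0↦8, 1↦5, 2↦1, 3↦8, 4↦5, 5↦4, 6↦6, 7↦1, 8↦1, 9↦7, 10↦9]  zeros at y ∈ ∅
  x = 5: [0↦0, 1↦3, 2↦5, 3↦7, 4↦10, 5↦4, 6↦1, 7↦2, 8↦8, 9↦9, 10↦6]  zeros at y ∈ {0}
  x = 6: [0↦5, 1↦10, 2↦3, 3↦7, 4↦1, 5↦8, 6↦7, 7↦10, 8↦7, 9↦10, 10↦9]  zeros at y ∈ ∅
  x = 7: [0↦0, 1↦3, 2↦5, 3↦7, 4↦10, 5↦4, 6↦1, 7↦2, 8↦8, 9↦9, 10↦6]  zeros at y ∈ {0}
  x = 8: [0↦6, 1↦3, 2↦10, 3↦6, 4↦3, 5↦2, 6↦4, 7↦10, 8↦10, 9↦5, 10↦7]  zeros at y ∈ ∅
  x = 9: [0↦0, 1↦9, 2↦6, 3↦3, 4↦1, 5↦1, 6↦4, 7↦0, 8↦1, 9↦8, 10↦0]  zeros at y ∈ {0, 7, 10}
  x = 10: [0↦3, 1↦9, 2↦3, 3↦8, 4↦3, 5↦0, 6↦0, 7↦4, 8↦2, 9↦6, 10↦6]  zeros at y ∈ {5, 6}
Collecting zeros: affine points = {(0, 2), (2, 8), (3, 3), (5, 0), (7, 0), (9, 0), (9, 7), (9, 10), (10, 5), (10, 6)}.
Total count |C(F_11)_aff| = 10.


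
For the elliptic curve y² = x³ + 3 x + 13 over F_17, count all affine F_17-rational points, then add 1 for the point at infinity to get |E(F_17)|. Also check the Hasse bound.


Affine points = {(0, 8), (0, 9), (1, 0), (3, 7), (3, 10), (4, 2), (4, 15), (5, 0), (6, 3), (6, 14), (9, 2), (9, 15), (11, 0), (12, 3), (12, 14), (15, 4), (15, 13), (16, 3), (16, 14)}; affine count = 19; |E(F_17)| = 20.

Discriminant check: Δ ∝ 4a³ + 27b² = 4·3³ + 27·13² = 4·27 + 27·169 ≡ 13 (mod 17). Nonzero ⇒ E is nonsingular.
For each x ∈ F_17, compute rhs = x³ + 3·x + 13 mod 17, then count y ∈ F_17 with y² ≡ rhs.
  x = 0: rhs = 13, matching y values: 8, 9 (2 points).
  x = 1: rhs = 0, matching y values: 0 (1 points).
  x = 2: rhs = 10, matching y values: none (0 points).
  x = 3: rhs = 15, matching y values: 7, 10 (2 points).
  x = 4: rhs = 4, matching y values: 2, 15 (2 points).
  x = 5: rhs = 0, matching y values: 0 (1 points).
  x = 6: rhs = 9, matching y values: 3, 14 (2 points).
  x = 7: rhs = 3, matching y values: none (0 points).
  x = 8: rhs = 5, matching y values: none (0 points).
  x = 9: rhs = 4, matching y values: 2, 15 (2 points).
  x = 10: rhs = 6, matching y values: none (0 points).
  x = 11: rhs = 0, matching y values: 0 (1 points).
  x = 12: rhs = 9, matching y values: 3, 14 (2 points).
  x = 13: rhs = 5, matching y values: none (0 points).
  x = 14: rhs = 11, matching y values: none (0 points).
  x = 15: rhs = 16, matching y values: 4, 13 (2 points).
  x = 16: rhs = 9, matching y values: 3, 14 (2 points).
Total affine count: 19.
Full point count |E(F_17)| = 19 + 1 = 20.
Hasse bound: |20 − (17+1)| = |2| = 2 ≤ 2√17 ≈ 8.2462 ✓.


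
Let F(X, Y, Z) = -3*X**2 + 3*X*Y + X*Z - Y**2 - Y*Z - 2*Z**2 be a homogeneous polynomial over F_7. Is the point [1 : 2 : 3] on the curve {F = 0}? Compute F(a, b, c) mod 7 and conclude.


F(1,2,3) ≡ 6 (mod 7); P is NOT on the curve.

Evaluate F(1, 2, 3) term-by-term (mod 7).
  -3*X**2 ↦ -3·1·1·1 = -3
  3*X*Y ↦ 3·1·2·1 = 6
  X*Z ↦ 1·1·1·3 = 3
  -Y**2 ↦ -1·1·4·1 = -4
  -Y*Z ↦ -1·1·2·3 = -6
  -2*Z**2 ↦ -2·1·1·9 = -18
Sum: F(1, 2, 3) = (-3) + (6) + (3) + (-4) + (-6) + (-18) = -22.
Reducing mod 7: -22 ≡ 6 (mod 7).
Since F(a, b, c) ≡ 6 ≠ 0 (mod 7), P does NOT lie on the curve.


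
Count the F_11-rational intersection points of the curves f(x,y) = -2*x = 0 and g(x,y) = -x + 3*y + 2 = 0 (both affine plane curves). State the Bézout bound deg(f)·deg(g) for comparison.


Common zeros: {(0, 3)}; count = 1; Bézout bound = 1.

deg(f) = 1, deg(g) = 1, so Bézout bound = 1.
Scan x ∈ F_11. For each x, list the y ∈ F_11 with f(x, y) ≡ 0 and those with g(x, y) ≡ 0 (mod 11); the common zeros in that column are the intersection.
  x = 0: f ≡ 0 at y ∈ {0, 1, 2, 3, 4, 5, 6, 7, 8, 9, 10}; g ≡ 0 at y ∈ {3}; common: {3}.
  x = 1: f ≡ 0 at y ∈ ∅; g ≡ 0 at y ∈ {7}; common: ∅.
  x = 2: f ≡ 0 at y ∈ ∅; g ≡ 0 at y ∈ {0}; common: ∅.
  x = 3: f ≡ 0 at y ∈ ∅; g ≡ 0 at y ∈ {4}; common: ∅.
  x = 4: f ≡ 0 at y ∈ ∅; g ≡ 0 at y ∈ {8}; common: ∅.
  x = 5: f ≡ 0 at y ∈ ∅; g ≡ 0 at y ∈ {1}; common: ∅.
  x = 6: f ≡ 0 at y ∈ ∅; g ≡ 0 at y ∈ {5}; common: ∅.
  x = 7: f ≡ 0 at y ∈ ∅; g ≡ 0 at y ∈ {9}; common: ∅.
  x = 8: f ≡ 0 at y ∈ ∅; g ≡ 0 at y ∈ {2}; common: ∅.
  x = 9: f ≡ 0 at y ∈ ∅; g ≡ 0 at y ∈ {6}; common: ∅.
  x = 10: f ≡ 0 at y ∈ ∅; g ≡ 0 at y ∈ {10}; common: ∅.
Collecting: common zeros = {(0, 3)}, so the count is 1.
Comparison with the Bézout bound: 1 ≤ 1 = deg(f)·deg(g), as expected for curves with no common component (the bound is attained).


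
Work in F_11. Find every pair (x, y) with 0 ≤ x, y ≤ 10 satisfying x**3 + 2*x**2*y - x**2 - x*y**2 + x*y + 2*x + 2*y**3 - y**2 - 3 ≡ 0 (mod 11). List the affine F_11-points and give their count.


Affine F_11-points: {(0, 8), (1, 3), (3, 8), (4, 2), (4, 8), (4, 9), (5, 2), (5, 10), (6, 4), (6, 7), (6, 9), (7, 5), (8, 5), (9, 5), (10, 2)}; count = 15.

For each of the 121 pairs (x, y) ∈ F_11², evaluate f(x, y) mod 11. Record the zeros.
  x = 0: [0↦8, 1↦9, 2↦9, 3↦9, 4↦10, 5↦2, 6↦8, 7↦7, 8↦0, 9↦10, 10↦5]  zeros at y ∈ {8}
  x = 1: [0↦10, 1↦2, 2↦2, 3↦0, 4↦8, 5↦5, 6↦3, 7↦3, 8↦6, 9↦2, 10↦3]  zeros at y ∈ {3}
  x = 2: [0↦5, 1↦3, 2↦7, 3↦7, 4↦4, 5↦10, 6↦4, 7↦9, 8↦4, 9↦1, 10↦1]  zeros at y ∈ ∅
  x = 3: [0↦10, 1↦7, 2↦8, 3↦3, 4↦4, 5↦1, 6↦6, 7↦9, 8↦0, 9↦2, 10↦5]  zeros at y ∈ {8}
  x = 4: [0↦9, 1↦9, 2↦0, 3↦5, 4↦3, 5↦6, 6↦4, 7↦9, 8↦0, 9↦0, 10↦10]  zeros at y ∈ {2, 8, 9}
  x = 5: [0↦8, 1↦4, 2↦0, 3↦8, 4↦7, 5↦9, 6↦4, 7↦4, 8↦10, 9↦1, 10↦0]  zeros at y ∈ {2, 10}
  x = 6: [0↦2, 1↦9, 2↦3, 3↦7, 4↦0, 5↦5, 6↦1, 7↦0, 8↦3, 9↦0, 10↦3]  zeros at y ∈ {4, 7, 9}
  x = 7: [0↦8, 1↦8, 2↦4, 3↦8, 4↦10, 5↦0, 6↦1, 7↦3, 8↦7, 9↦3, 10↦3]  zeros at y ∈ {5}
  x = 8: [0↦10, 1↦7, 2↦9, 3↦6, 4↦10, 5↦0, 6↦10, 7↦8, 8↦6, 9↦5, 10↦6]  zeros at y ∈ {5}
  x = 9: [0↦3, 1↦1, 2↦2, 3↦7, 4↦6, 5↦0, 6↦1, 7↦10, 8↦6, 9↦1, 10↦7]  zeros at y ∈ {5}
  x = 10: [0↦4, 1↦7, 2↦0, 3↦6, 4↦4, 5↦6, 6↦2, 7↦4, 8↦2, 9↦8, 10↦1]  zeros at y ∈ {2}
Collecting zeros: affine points = {(0, 8), (1, 3), (3, 8), (4, 2), (4, 8), (4, 9), (5, 2), (5, 10), (6, 4), (6, 7), (6, 9), (7, 5), (8, 5), (9, 5), (10, 2)}.
Total count |C(F_11)_aff| = 15.


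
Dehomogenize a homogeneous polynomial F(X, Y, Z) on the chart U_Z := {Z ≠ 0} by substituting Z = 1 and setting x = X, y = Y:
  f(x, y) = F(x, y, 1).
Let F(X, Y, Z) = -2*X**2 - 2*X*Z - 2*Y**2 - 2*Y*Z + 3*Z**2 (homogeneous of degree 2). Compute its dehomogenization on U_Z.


f(x, y) = -2*x**2 - 2*x - 2*y**2 - 2*y + 3

On U_Z we set Z = 1. Each monomial c·X^i·Y^j·Z^k in F becomes c·x^i·y^j·1^k = c·x^i·y^j.
Substituting Z = 1: F(X, Y, 1) = -2*x**2 - 2*x - 2*y**2 - 2*y + 3.
Note: deg(f) ≤ deg(F) = 2; strict inequality happens when F is divisible by Z (lost terms).


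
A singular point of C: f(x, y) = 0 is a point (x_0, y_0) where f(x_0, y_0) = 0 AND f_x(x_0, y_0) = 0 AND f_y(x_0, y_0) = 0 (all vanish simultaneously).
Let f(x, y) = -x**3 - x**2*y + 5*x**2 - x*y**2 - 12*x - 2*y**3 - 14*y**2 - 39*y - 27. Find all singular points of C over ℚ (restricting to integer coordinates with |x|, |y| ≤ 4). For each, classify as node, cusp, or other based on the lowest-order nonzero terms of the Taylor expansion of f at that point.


Singular points: {(3, -3)}; classification: node.

Compute partial derivatives:
  f_x = -3*x**2 - 2*x*y + 10*x - y**2 - 12.
  f_y = -x**2 - 2*x*y - 6*y**2 - 28*y - 39.
Scan x_0 ∈ {−4, ..., 4}. For each x_0, f_y(x_0, y) is a polynomial in y; find its integer roots y ∈ {−4, ..., 4}, then test f_x and f at those candidates.
  x = -4: f_y(-4, y) = -6*y**2 - 20*y - 55; no integer root y with |y| ≤ 4.
  x = -3: f_y(-3, y) = -6*y**2 - 22*y - 48; no integer root y with |y| ≤ 4.
  x = -2: f_y(-2, y) = -6*y**2 - 24*y - 43; no integer root y with |y| ≤ 4.
  x = -1: f_y(-1, y) = -6*y**2 - 26*y - 40; no integer root y with |y| ≤ 4.
  x = 0: f_y(0, y) = -6*y**2 - 28*y - 39; no integer root y with |y| ≤ 4.
  x = 1: f_y(1, y) = -6*y**2 - 30*y - 40; no integer root y with |y| ≤ 4.
  x = 2: f_y(2, y) = -6*y**2 - 32*y - 43; no integer root y with |y| ≤ 4.
  x = 3: f_y(3, y) = -6*y**2 - 34*y - 48; vanishes at y ∈ {-3}. (3, -3): f_x = 0, f = 0 — SINGULAR.
  x = 4: f_y(4, y) = -6*y**2 - 36*y - 55; no integer root y with |y| ≤ 4.
Only singular point on the grid: (3, -3).
Classify: substitute x = 3 + u, y = -3 + v and expand: f = -u**3 - u**2*v - u**2 - u*v**2 - 2*v**3 + v**2.
No constant or linear terms (consistent with a singular point). Quadratic part: -u**2 + v**2. Cubic part: -u**3 - u**2*v - u*v**2 - 2*v**3.
The quadratic part v**2 - u**2 = (v − u)(v + u) splits into two distinct linear factors, so there are two distinct tangent lines y − -3 = ±(x − 3) — this is a node (ordinary double point).
Classification: node.


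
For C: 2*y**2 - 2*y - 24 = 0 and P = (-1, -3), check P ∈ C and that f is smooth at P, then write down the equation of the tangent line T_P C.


Tangent line at P: -14*y - 42 = 0.

Step 1: f(-1, -3) = 0, so P lies on C.
Step 2: partial derivatives
  f_x(x, y) = 0, f_y(x, y) = 4*y - 2.
  f_x(P) = 0, f_y(P) = -14 (gradient nonzero, so P is smooth).
Step 3: tangent line at P: 0·(x − -1) + -14·(y − -3) = 0.
Expanding: -14*y - 42 = 0.


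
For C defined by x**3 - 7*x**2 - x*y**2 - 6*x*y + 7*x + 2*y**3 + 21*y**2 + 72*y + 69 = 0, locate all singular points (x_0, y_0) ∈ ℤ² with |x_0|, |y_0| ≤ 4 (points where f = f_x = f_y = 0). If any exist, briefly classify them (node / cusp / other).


Singular points: {(2, -3)}; classification: node.

Compute partial derivatives:
  f_x = 3*x**2 - 14*x - y**2 - 6*y + 7.
  f_y = -2*x*y - 6*x + 6*y**2 + 42*y + 72.
Scan x_0 ∈ {−4, ..., 4}. For each x_0, f_y(x_0, y) is a polynomial in y; find its integer roots y ∈ {−4, ..., 4}, then test f_x and f at those candidates.
  x = -4: f_y(-4, y) = 6*y**2 + 50*y + 96; vanishes at y ∈ {-3}. (-4, -3): f_x = 120 ≠ 0.
  x = -3: f_y(-3, y) = 6*y**2 + 48*y + 90; vanishes at y ∈ {-3}. (-3, -3): f_x = 85 ≠ 0.
  x = -2: f_y(-2, y) = 6*y**2 + 46*y + 84; vanishes at y ∈ {-3}. (-2, -3): f_x = 56 ≠ 0.
  x = -1: f_y(-1, y) = 6*y**2 + 44*y + 78; vanishes at y ∈ {-3}. (-1, -3): f_x = 33 ≠ 0.
  x = 0: f_y(0, y) = 6*y**2 + 42*y + 72; vanishes at y ∈ {-4, -3}. (0, -4): f_x = 15 ≠ 0; (0, -3): f_x = 16 ≠ 0.
  x = 1: f_y(1, y) = 6*y**2 + 40*y + 66; vanishes at y ∈ {-3}. (1, -3): f_x = 5 ≠ 0.
  x = 2: f_y(2, y) = 6*y**2 + 38*y + 60; vanishes at y ∈ {-3}. (2, -3): f_x = 0, f = 0 — SINGULAR.
  x = 3: f_y(3, y) = 6*y**2 + 36*y + 54; vanishes at y ∈ {-3}. (3, -3): f_x = 1 ≠ 0.
  x = 4: f_y(4, y) = 6*y**2 + 34*y + 48; vanishes at y ∈ {-3}. (4, -3): f_x = 8 ≠ 0.
Only singular point on the grid: (2, -3).
Classify: substitute x = 2 + u, y = -3 + v and expand: f = u**3 - u**2 - u*v**2 + 2*v**3 + v**2.
No constant or linear terms (consistent with a singular point). Quadratic part: -u**2 + v**2. Cubic part: u**3 - u*v**2 + 2*v**3.
The quadratic part v**2 - u**2 = (v − u)(v + u) splits into two distinct linear factors, so there are two distinct tangent lines y − -3 = ±(x − 2) — this is a node (ordinary double point).
Classification: node.


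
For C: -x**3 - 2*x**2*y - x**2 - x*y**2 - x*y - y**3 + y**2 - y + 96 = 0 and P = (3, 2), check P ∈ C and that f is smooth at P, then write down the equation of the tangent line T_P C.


Tangent line at P: -63*x - 42*y + 273 = 0.

Step 1: f(3, 2) = 0, so P lies on C.
Step 2: partial derivatives
  f_x(x, y) = -3*x**2 - 4*x*y - 2*x - y**2 - y, f_y(x, y) = -2*x**2 - 2*x*y - x - 3*y**2 + 2*y - 1.
  f_x(P) = -63, f_y(P) = -42 (gradient nonzero, so P is smooth).
Step 3: tangent line at P: -63·(x − 3) + -42·(y − 2) = 0.
Expanding: -63*x - 42*y + 273 = 0.


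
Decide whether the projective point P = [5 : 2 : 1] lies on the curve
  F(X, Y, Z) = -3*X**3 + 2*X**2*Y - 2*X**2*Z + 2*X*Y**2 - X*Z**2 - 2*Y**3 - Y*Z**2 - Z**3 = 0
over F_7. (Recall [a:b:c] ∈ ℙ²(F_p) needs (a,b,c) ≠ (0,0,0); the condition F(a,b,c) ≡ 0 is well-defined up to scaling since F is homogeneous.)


F(5,2,1) ≡ 6 (mod 7); P is NOT on the curve.

Evaluate F(5, 2, 1) term-by-term (mod 7).
  -3*X**3 ↦ -3·125·1·1 = -375
  2*X**2*Y ↦ 2·25·2·1 = 100
  -2*X**2*Z ↦ -2·25·1·1 = -50
  2*X*Y**2 ↦ 2·5·4·1 = 40
  -X*Z**2 ↦ -1·5·1·1 = -5
  -2*Y**3 ↦ -2·1·8·1 = -16
  -Y*Z**2 ↦ -1·1·2·1 = -2
  -Z**3 ↦ -1·1·1·1 = -1
Sum: F(5, 2, 1) = (-375) + (100) + (-50) + (40) + (-5) + (-16) + (-2) + (-1) = -309.
Reducing mod 7: -309 ≡ 6 (mod 7).
Since F(a, b, c) ≡ 6 ≠ 0 (mod 7), P does NOT lie on the curve.


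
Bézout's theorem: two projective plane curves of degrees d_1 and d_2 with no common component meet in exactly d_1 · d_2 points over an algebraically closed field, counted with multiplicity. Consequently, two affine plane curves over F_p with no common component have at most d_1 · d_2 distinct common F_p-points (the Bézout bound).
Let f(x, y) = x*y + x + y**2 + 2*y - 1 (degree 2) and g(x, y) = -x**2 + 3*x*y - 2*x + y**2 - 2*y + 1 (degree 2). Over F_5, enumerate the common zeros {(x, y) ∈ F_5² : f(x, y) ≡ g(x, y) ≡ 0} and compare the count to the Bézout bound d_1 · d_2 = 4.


Common zeros: ∅; count = 0; Bézout bound = 4.

deg(f) = 2, deg(g) = 2, so Bézout bound = 4.
Scan x ∈ F_5. For each x, list the y ∈ F_5 with f(x, y) ≡ 0 and those with g(x, y) ≡ 0 (mod 5); the common zeros in that column are the intersection.
  x = 0: f ≡ 0 at y ∈ ∅; g ≡ 0 at y ∈ {1}; common: ∅.
  x = 1: f ≡ 0 at y ∈ {0, 2}; g ≡ 0 at y ∈ {1, 3}; common: ∅.
  x = 2: f ≡ 0 at y ∈ ∅; g ≡ 0 at y ∈ {2, 4}; common: ∅.
  x = 3: f ≡ 0 at y ∈ ∅; g ≡ 0 at y ∈ {4}; common: ∅.
  x = 4: f ≡ 0 at y ∈ {1, 3}; g ≡ 0 at y ∈ ∅; common: ∅.
Collecting: common zeros = ∅, so the count is 0.
Comparison with the Bézout bound: 0 ≤ 4 = deg(f)·deg(g), as expected for curves with no common component (the affine F_5-count falls short of the bound because intersections may lie at infinity, over extension fields, or carry multiplicity).


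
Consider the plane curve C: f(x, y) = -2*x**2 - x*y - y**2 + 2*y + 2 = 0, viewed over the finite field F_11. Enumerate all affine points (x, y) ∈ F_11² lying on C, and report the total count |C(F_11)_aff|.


Affine F_11-points: {(0, 6), (0, 7), (1, 0), (1, 1), (2, 4), (2, 7), (3, 2), (3, 8), (4, 1), (4, 8), (5, 3), (5, 5), (6, 9), (7, 2), (7, 4), (8, 6), (8, 10), (9, 5), (9, 10), (10, 0), (10, 3)}; count = 21.

For each of the 121 pairs (x, y) ∈ F_11², evaluate f(x, y) mod 11. Record the zeros.
  x = 0: [0↦2, 1↦3, 2↦2, 3↦10, 4↦5, 5↦9, 6↦0, 7↦0, 8↦9, 9↦5, 10↦10]  zeros at y ∈ {6, 7}
  x = 1: [0↦0, 1↦0, 2↦9, 3↦5, 4↦10, 5↦2, 6↦3, 7↦2, 8↦10, 9↦5, 10↦9]  zeros at y ∈ {0, 1}
  x = 2: [0↦5, 1↦4, 2↦1, 3↦7, 4↦0, 5↦2, 6↦2, 7↦0, 8↦7, 9↦1, 10↦4]  zeros at y ∈ {4, 7}
  x = 3: [0↦6, 1↦4, 2↦0, 3↦5, 4↦8, 5↦9, 6↦8, 7↦5, 8↦0, 9↦4, 10↦6]  zeros at y ∈ {2, 8}
  x = 4: [0↦3, 1↦0, 2↦6, 3↦10, 4↦1, 5↦1, 6↦10, 7↦6, 8↦0, 9↦3, 10↦4]  zeros at y ∈ {1, 8}
  x = 5: [0↦7, 1↦3, 2↦8, 3↦0, 4↦1, 5↦0, 6↦8, 7↦3, 8↦7, 9↦9, 10↦9]  zeros at y ∈ {3, 5}
  x = 6: [0↦7, 1↦2, 2↦6, 3↦8, 4↦8, 5↦6, 6↦2, 7↦7, 8↦10, 9↦0, 10↦10]  zeros at y ∈ {9}
  x = 7: [0↦3, 1↦8, 2↦0, 3↦1, 4↦0, 5↦8, 6↦3, 7↦7, 8↦9, 9↦9, 10↦7]  zeros at y ∈ {2, 4}
  x = 8: [0↦6, 1↦10, 2↦1, 3↦1, 4↦10, 5↦6, 6↦0, 7↦3, 8↦4, 9↦3, 10↦0]  zeros at y ∈ {6, 10}
  x = 9: [0↦5, 1↦8, 2↦9, 3↦8, 4↦5, 5↦0, 6↦4, 7↦6, 8↦6, 9↦4, 10↦0]  zeros at y ∈ {5, 10}
  x = 10: [0↦0, 1↦2, 2↦2, 3↦0, 4↦7, 5↦1, 6↦4, 7↦5, 8↦4, 9↦1, 10↦7]  zeros at y ∈ {0, 3}
Collecting zeros: affine points = {(0, 6), (0, 7), (1, 0), (1, 1), (2, 4), (2, 7), (3, 2), (3, 8), (4, 1), (4, 8), (5, 3), (5, 5), (6, 9), (7, 2), (7, 4), (8, 6), (8, 10), (9, 5), (9, 10), (10, 0), (10, 3)}.
Total count |C(F_11)_aff| = 21.


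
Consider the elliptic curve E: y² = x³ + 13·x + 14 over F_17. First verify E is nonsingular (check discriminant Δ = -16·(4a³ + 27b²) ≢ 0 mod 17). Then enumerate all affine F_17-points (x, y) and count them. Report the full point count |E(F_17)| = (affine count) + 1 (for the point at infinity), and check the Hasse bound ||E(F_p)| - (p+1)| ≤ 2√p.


Affine points = {(5, 0), (6, 6), (6, 11), (8, 1), (8, 16), (11, 3), (11, 14), (13, 0), (14, 4), (14, 13), (16, 0)}; affine count = 11; |E(F_17)| = 12.

Discriminant check: Δ ∝ 4a³ + 27b² = 4·13³ + 27·14² = 4·2197 + 27·196 ≡ 4 (mod 17). Nonzero ⇒ E is nonsingular.
For each x ∈ F_17, compute rhs = x³ + 13·x + 14 mod 17, then count y ∈ F_17 with y² ≡ rhs.
  x = 0: rhs = 14, matching y values: none (0 points).
  x = 1: rhs = 11, matching y values: none (0 points).
  x = 2: rhs = 14, matching y values: none (0 points).
  x = 3: rhs = 12, matching y values: none (0 points).
  x = 4: rhs = 11, matching y values: none (0 points).
  x = 5: rhs = 0, matching y values: 0 (1 points).
  x = 6: rhs = 2, matching y values: 6, 11 (2 points).
  x = 7: rhs = 6, matching y values: none (0 points).
  x = 8: rhs = 1, matching y values: 1, 16 (2 points).
  x = 9: rhs = 10, matching y values: none (0 points).
  x = 10: rhs = 5, matching y values: none (0 points).
  x = 11: rhs = 9, matching y values: 3, 14 (2 points).
  x = 12: rhs = 11, matching y values: none (0 points).
  x = 13: rhs = 0, matching y values: 0 (1 points).
  x = 14: rhs = 16, matching y values: 4, 13 (2 points).
  x = 15: rhs = 14, matching y values: none (0 points).
  x = 16: rhs = 0, matching y values: 0 (1 points).
Total affine count: 11.
Full point count |E(F_17)| = 11 + 1 = 12.
Hasse bound: |12 − (17+1)| = |-6| = 6 ≤ 2√17 ≈ 8.2462 ✓.


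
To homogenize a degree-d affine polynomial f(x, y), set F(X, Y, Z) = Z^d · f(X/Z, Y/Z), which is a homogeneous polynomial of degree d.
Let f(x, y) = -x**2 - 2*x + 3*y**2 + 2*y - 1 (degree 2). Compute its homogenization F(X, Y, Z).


F(X, Y, Z) = -X**2 - 2*X*Z + 3*Y**2 + 2*Y*Z - Z**2

deg(f) = 2.
Substitute x = X/Z, y = Y/Z into f, then multiply by Z^2.
  monomial -1·x^2·y^0 ↦ -1·X^2·Y^0·Z^0.
  monomial -2·x^1·y^0 ↦ -2·X^1·Y^0·Z^1.
  monomial 3·x^0·y^2 ↦ 3·X^0·Y^2·Z^0.
  monomial 2·x^0·y^1 ↦ 2·X^0·Y^1·Z^1.
  monomial -1·x^0·y^0 ↦ -1·X^0·Y^0·Z^2.
Collecting: F(X, Y, Z) = -X**2 - 2*X*Z + 3*Y**2 + 2*Y*Z - Z**2.


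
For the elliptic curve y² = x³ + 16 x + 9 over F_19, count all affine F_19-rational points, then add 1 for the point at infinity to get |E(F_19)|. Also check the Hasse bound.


Affine points = {(0, 3), (0, 16), (1, 8), (1, 11), (2, 7), (2, 12), (4, 2), (4, 17), (5, 9), (5, 10), (6, 6), (6, 13), (13, 1), (13, 18), (17, 8), (17, 11), (18, 7), (18, 12)}; affine count = 18; |E(F_19)| = 19.

Discriminant check: Δ ∝ 4a³ + 27b² = 4·16³ + 27·9² = 4·4096 + 27·81 ≡ 8 (mod 19). Nonzero ⇒ E is nonsingular.
For each x ∈ F_19, compute rhs = x³ + 16·x + 9 mod 19, then count y ∈ F_19 with y² ≡ rhs.
  x = 0: rhs = 9, matching y values: 3, 16 (2 points).
  x = 1: rhs = 7, matching y values: 8, 11 (2 points).
  x = 2: rhs = 11, matching y values: 7, 12 (2 points).
  x = 3: rhs = 8, matching y values: none (0 points).
  x = 4: rhs = 4, matching y values: 2, 17 (2 points).
  x = 5: rhs = 5, matching y values: 9, 10 (2 points).
  x = 6: rhs = 17, matching y values: 6, 13 (2 points).
  x = 7: rhs = 8, matching y values: none (0 points).
  x = 8: rhs = 3, matching y values: none (0 points).
  x = 9: rhs = 8, matching y values: none (0 points).
  x = 10: rhs = 10, matching y values: none (0 points).
  x = 11: rhs = 15, matching y values: none (0 points).
  x = 12: rhs = 10, matching y values: none (0 points).
  x = 13: rhs = 1, matching y values: 1, 18 (2 points).
  x = 14: rhs = 13, matching y values: none (0 points).
  x = 15: rhs = 14, matching y values: none (0 points).
  x = 16: rhs = 10, matching y values: none (0 points).
  x = 17: rhs = 7, matching y values: 8, 11 (2 points).
  x = 18: rhs = 11, matching y values: 7, 12 (2 points).
Total affine count: 18.
Full point count |E(F_19)| = 18 + 1 = 19.
Hasse bound: |19 − (19+1)| = |-1| = 1 ≤ 2√19 ≈ 8.7178 ✓.


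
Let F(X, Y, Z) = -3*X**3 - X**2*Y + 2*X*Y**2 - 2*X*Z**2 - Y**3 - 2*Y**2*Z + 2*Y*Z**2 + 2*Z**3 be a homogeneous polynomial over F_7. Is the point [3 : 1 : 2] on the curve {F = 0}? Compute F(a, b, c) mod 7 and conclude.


F(3,1,2) ≡ 2 (mod 7); P is NOT on the curve.

Evaluate F(3, 1, 2) term-by-term (mod 7).
  -3*X**3 ↦ -3·27·1·1 = -81
  -X**2*Y ↦ -1·9·1·1 = -9
  2*X*Y**2 ↦ 2·3·1·1 = 6
  -2*X*Z**2 ↦ -2·3·1·4 = -24
  -Y**3 ↦ -1·1·1·1 = -1
  -2*Y**2*Z ↦ -2·1·1·2 = -4
  2*Y*Z**2 ↦ 2·1·1·4 = 8
  2*Z**3 ↦ 2·1·1·8 = 16
Sum: F(3, 1, 2) = (-81) + (-9) + (6) + (-24) + (-1) + (-4) + (8) + (16) = -89.
Reducing mod 7: -89 ≡ 2 (mod 7).
Since F(a, b, c) ≡ 2 ≠ 0 (mod 7), P does NOT lie on the curve.


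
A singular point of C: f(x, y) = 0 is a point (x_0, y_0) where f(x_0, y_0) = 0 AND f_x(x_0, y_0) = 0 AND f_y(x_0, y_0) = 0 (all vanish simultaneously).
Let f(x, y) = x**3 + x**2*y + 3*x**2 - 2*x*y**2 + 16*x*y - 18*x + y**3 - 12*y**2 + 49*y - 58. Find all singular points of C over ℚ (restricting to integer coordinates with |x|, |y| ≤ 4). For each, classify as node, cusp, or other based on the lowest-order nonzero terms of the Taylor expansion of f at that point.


Singular points: {(-2, 3)}; classification: cusp.

Compute partial derivatives:
  f_x = 3*x**2 + 2*x*y + 6*x - 2*y**2 + 16*y - 18.
  f_y = x**2 - 4*x*y + 16*x + 3*y**2 - 24*y + 49.
Scan x_0 ∈ {−4, ..., 4}. For each x_0, f_y(x_0, y) is a polynomial in y; find its integer roots y ∈ {−4, ..., 4}, then test f_x and f at those candidates.
  x = -4: f_y(-4, y) = 3*y**2 - 8*y + 1; no integer root y with |y| ≤ 4.
  x = -3: f_y(-3, y) = 3*y**2 - 12*y + 10; no integer root y with |y| ≤ 4.
  x = -2: f_y(-2, y) = 3*y**2 - 16*y + 21; vanishes at y ∈ {3}. (-2, 3): f_x = 0, f = 0 — SINGULAR.
  x = -1: f_y(-1, y) = 3*y**2 - 20*y + 34; no integer root y with |y| ≤ 4.
  x = 0: f_y(0, y) = 3*y**2 - 24*y + 49; no integer root y with |y| ≤ 4.
  x = 1: f_y(1, y) = 3*y**2 - 28*y + 66; no integer root y with |y| ≤ 4.
  x = 2: f_y(2, y) = 3*y**2 - 32*y + 85; no integer root y with |y| ≤ 4.
  x = 3: f_y(3, y) = 3*y**2 - 36*y + 106; no integer root y with |y| ≤ 4.
  x = 4: f_y(4, y) = 3*y**2 - 40*y + 129; no integer root y with |y| ≤ 4.
Only singular point on the grid: (-2, 3).
Classify: substitute x = -2 + u, y = 3 + v and expand: f = u**3 + u**2*v - 2*u*v**2 + v**3 + v**2.
No constant or linear terms (consistent with a singular point). Quadratic part: v**2. Cubic part: u**3 + u**2*v - 2*u*v**2 + v**3.
The quadratic part v**2 is a perfect square, so there is a single (double) tangent line v = 0, i.e. y = 3. Restricting the cubic part to that line (v = 0) leaves u**3 ≠ 0, so f is not divisible by v and the branch is v² ≈ -u**3 to lowest order — this is a cusp.
Classification: cusp.
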